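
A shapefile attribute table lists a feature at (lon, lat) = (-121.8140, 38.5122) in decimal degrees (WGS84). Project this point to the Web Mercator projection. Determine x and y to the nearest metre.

x -13560272 m, y 4652037 m

Web Mercator is spherical with R = a = 6378137 m.
x = R·λ = 6378137 × -2.126055375 = -13560272.451 m.
y = R·ln tan(π/4 + φ/2) = 6378137 × 0.729372438 = 4652037.332 m.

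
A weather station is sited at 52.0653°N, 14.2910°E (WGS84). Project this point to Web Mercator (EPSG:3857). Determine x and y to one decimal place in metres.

x 1590866.8 m, y 6811941.2 m

Web Mercator is spherical with R = a = 6378137 m.
x = R·λ = 6378137 × 0.249425003 = 1590866.843 m.
y = R·ln tan(π/4 + φ/2) = 6378137 × 1.068014242 = 6811941.155 m.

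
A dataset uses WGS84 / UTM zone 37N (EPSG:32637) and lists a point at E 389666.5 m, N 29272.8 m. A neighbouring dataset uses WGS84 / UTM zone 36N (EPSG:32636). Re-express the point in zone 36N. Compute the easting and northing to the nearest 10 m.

E 1058030 m, N 29380 m

UTM 37N → geographic: φ = 0.26480027°, λ = 38.00849999°.
UTM 36N (λ₀ = 33°) forward: E = 1058030.650 m, N = 29381.329 m.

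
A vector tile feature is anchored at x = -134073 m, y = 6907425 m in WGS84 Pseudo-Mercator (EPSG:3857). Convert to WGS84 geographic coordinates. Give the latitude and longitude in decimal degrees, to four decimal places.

R = 6378137 m. λ = x/R = -1.20439825°.
φ = 2·arctan(exp(y/R)) − 90° = 2·arctan(2.95348) − 90° = 52.58950227°.

lat 52.5895°, lon -1.2044°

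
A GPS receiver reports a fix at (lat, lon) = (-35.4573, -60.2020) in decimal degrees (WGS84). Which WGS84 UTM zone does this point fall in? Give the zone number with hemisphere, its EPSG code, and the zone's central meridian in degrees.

UTM zone = ⌊(λ + 180)/6⌋ + 1; -60.2020° ∈ [-66°, -60°) → zone 20.
Hemisphere: S (φ < 0).
Central meridian λ₀ = 6×20 − 183 = -63°.
EPSG code: 32720.

Zone 20S (EPSG:32720), central meridian -63°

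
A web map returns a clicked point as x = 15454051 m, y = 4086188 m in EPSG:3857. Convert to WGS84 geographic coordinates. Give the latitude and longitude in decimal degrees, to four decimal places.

lat 34.4263°, lon 138.8261°

R = 6378137 m. λ = x/R = 138.82610215°.
φ = 2·arctan(exp(y/R)) − 90° = 2·arctan(1.89772) − 90° = 34.42629740°.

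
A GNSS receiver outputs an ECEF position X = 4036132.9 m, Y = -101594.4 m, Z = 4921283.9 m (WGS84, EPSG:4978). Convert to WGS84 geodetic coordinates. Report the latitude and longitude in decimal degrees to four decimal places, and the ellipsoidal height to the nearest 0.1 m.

lat 50.8232°, lon -1.4419°, h 181.3 m

λ = atan2(Y, X) = -1.44190035°; p = √(X²+Y²) = 4037411.3 m.
Bowring's method on WGS84 (a = 6378137 m, b = 6356752.314 m) gives φ = 50.82319985°, h = 181.342 m.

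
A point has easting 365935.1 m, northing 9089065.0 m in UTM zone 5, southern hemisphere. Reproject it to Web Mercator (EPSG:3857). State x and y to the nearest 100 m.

x -17167400 m, y -920300 m

Unproject from UTM 5S (λ₀ = -153°) → φ = -8.23910022°, λ = -154.21720024°.
Web Mercator (R = 6378137 m): x = -17167380.202 m, y = -920349.805 m.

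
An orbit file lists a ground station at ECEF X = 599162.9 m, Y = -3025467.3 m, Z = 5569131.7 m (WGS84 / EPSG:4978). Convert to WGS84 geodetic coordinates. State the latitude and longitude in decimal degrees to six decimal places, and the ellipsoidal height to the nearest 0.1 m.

lat 61.184700°, lon -78.798100°, h 4382.8 m

λ = atan2(Y, X) = -78.79810036°; p = √(X²+Y²) = 3084225.8 m.
Bowring's method on WGS84 (a = 6378137 m, b = 6356752.314 m) gives φ = 61.18470029°, h = 4382.813 m.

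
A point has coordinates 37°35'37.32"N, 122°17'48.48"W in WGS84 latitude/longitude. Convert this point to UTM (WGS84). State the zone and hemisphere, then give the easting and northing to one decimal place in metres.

Longitude -122.2968° lies in the 6° band [-126°, -120°), giving zone 10; latitude is north of the equator, so 10N.
Zone 10 central meridian λ₀ = 6×10 − 183 = -123°; Δλ = +0.7032°.
Transverse Mercator on WGS84 with k₀ = 0.9996 gives E = 562078.551 m, N = 4160969.158 m.

Zone 10N: E 562078.6 m, N 4160969.2 m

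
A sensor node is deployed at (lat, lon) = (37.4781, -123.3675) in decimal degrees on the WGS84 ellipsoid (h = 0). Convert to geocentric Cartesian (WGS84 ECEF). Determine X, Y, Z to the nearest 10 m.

WGS84: a = 6378137 m, e² = 0.006694380; N(φ) = a/√(1−e²sin²φ) = 6386055.516 m.
X = (N+h)·cosφ·cosλ = -2787372.202 m; Y = (N+h)·cosφ·sinλ = -4232493.934 m; Z = (N(1−e²)+h)·sinφ = 3859635.482 m.

X -2787370 m, Y -4232490 m, Z 3859640 m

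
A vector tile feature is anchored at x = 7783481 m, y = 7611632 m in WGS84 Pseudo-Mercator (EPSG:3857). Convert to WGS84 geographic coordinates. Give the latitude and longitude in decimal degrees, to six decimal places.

R = 6378137 m. λ = x/R = 69.92019946°.
φ = 2·arctan(exp(y/R)) − 90° = 2·arctan(3.29826) − 90° = 56.26639909°.

lat 56.266399°, lon 69.920199°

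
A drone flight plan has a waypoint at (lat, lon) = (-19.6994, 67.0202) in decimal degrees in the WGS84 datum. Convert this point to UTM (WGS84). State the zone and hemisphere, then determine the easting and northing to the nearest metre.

Longitude 67.0202° lies in the 6° band [66°, 72°), giving zone 42; latitude is south of the equator, so 42S.
Zone 42 central meridian λ₀ = 6×42 − 183 = 69°; Δλ = -1.9798°.
Transverse Mercator on WGS84 with k₀ = 0.9996 gives E = 292480.158 m, N = 7820573.631 m.

Zone 42S: E 292480 m, N 7820574 m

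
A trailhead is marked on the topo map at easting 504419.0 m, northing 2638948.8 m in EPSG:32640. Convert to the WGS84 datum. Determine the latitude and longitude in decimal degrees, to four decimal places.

Zone 40N: λ₀ = 57°, k₀ = 0.9996, false easting 500000 m.
Meridian distance M = (N − FN)/k₀ = 2640004.8 m.
Inverse transverse Mercator on WGS84 gives φ = 23.86199971°, λ = 57.04340044°.

lat 23.8620°, lon 57.0434°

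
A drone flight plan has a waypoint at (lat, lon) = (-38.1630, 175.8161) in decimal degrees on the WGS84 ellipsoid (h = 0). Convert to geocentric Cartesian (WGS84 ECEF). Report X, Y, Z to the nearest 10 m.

WGS84: a = 6378137 m, e² = 0.006694380; N(φ) = a/√(1−e²sin²φ) = 6386303.673 m.
X = (N+h)·cosφ·cosλ = -5007888.496 m; Y = (N+h)·cosφ·sinλ = 366341.577 m; Z = (N(1−e²)+h)·sinφ = -3919685.329 m.

X -5007890 m, Y 366340 m, Z -3919690 m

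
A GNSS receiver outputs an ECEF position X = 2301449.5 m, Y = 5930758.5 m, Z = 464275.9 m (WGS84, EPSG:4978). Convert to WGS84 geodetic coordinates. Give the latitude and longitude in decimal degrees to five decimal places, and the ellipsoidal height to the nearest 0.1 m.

lat 4.20210°, lon 68.79110°, h 544.0 m

λ = atan2(Y, X) = 68.79110026°; p = √(X²+Y²) = 6361648.1 m.
Bowring's method on WGS84 (a = 6378137 m, b = 6356752.314 m) gives φ = 4.20209965°, h = 543.968 m.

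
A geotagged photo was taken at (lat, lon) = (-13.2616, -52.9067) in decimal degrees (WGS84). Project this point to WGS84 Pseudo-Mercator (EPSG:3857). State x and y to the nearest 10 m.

Web Mercator is spherical with R = a = 6378137 m.
x = R·λ = 6378137 × -0.923396111 = -5889546.904 m.
y = R·ln tan(π/4 + φ/2) = 6378137 × -0.233553360 = -1489635.324 m.

x -5889550 m, y -1489640 m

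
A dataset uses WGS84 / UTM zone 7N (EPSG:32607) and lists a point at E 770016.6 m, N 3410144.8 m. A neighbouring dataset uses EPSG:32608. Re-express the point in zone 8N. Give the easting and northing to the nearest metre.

E 195864 m, N 3411060 m

UTM 7N → geographic: φ = 30.79369996°, λ = -138.17820039°.
UTM 8N (λ₀ = -135°) forward: E = 195863.764 m, N = 3411060.246 m.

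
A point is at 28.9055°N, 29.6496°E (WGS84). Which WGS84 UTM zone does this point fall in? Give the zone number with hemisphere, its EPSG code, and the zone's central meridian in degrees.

Zone 35N (EPSG:32635), central meridian 27°

UTM zone = ⌊(λ + 180)/6⌋ + 1; 29.6496° ∈ [24°, 30°) → zone 35.
Hemisphere: N (φ ≥ 0).
Central meridian λ₀ = 6×35 − 183 = 27°.
EPSG code: 32635.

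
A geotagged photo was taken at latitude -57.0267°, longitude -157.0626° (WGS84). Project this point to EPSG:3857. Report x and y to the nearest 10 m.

x -17484130 m, y -7765580 m

Web Mercator is spherical with R = a = 6378137 m.
x = R·λ = 6378137 × -2.741259502 = -17484128.655 m.
y = R·ln tan(π/4 + φ/2) = 6378137 × -1.217530743 = -7765577.880 m.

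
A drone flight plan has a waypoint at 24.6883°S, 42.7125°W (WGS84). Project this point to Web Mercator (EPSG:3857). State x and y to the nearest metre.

x -4754734 m, y -2837508 m

Web Mercator is spherical with R = a = 6378137 m.
x = R·λ = 6378137 × -0.745473757 = -4754733.751 m.
y = R·ln tan(π/4 + φ/2) = 6378137 × -0.444880314 = -2837507.593 m.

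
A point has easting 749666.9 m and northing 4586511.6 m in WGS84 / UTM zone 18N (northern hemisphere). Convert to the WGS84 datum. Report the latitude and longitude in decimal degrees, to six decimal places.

lat 41.391400°, lon -72.013799°

Zone 18N: λ₀ = -75°, k₀ = 0.9996, false easting 500000 m.
Meridian distance M = (N − FN)/k₀ = 4588346.9 m.
Inverse transverse Mercator on WGS84 gives φ = 41.39139968°, λ = -72.01379945°.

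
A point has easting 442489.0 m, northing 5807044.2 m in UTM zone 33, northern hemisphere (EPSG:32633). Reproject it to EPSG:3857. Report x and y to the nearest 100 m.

Unproject from UTM 33N (λ₀ = 15°) → φ = 52.41060027°, λ = 14.15449929°.
Web Mercator (R = 6378137 m): x = 1575671.653 m, y = 6874710.479 m.

x 1575700 m, y 6874700 m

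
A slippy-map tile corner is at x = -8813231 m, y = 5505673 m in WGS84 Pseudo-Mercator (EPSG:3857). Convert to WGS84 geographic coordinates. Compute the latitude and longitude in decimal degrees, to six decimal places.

R = 6378137 m. λ = x/R = -79.17060110°.
φ = 2·arctan(exp(y/R)) − 90° = 2·arctan(2.37076) − 90° = 44.259399497°.

lat 44.259399°, lon -79.170601°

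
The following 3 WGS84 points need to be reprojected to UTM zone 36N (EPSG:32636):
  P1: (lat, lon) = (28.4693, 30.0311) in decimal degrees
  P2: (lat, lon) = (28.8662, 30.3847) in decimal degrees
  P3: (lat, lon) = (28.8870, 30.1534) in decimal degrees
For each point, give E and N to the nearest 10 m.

P1: E 209290 m, N 3152780 m; P2: E 244890 m, N 3195970 m; P3: E 222380 m, N 3198800 m

UTM zone 36N: λ₀ = 33°, k₀ = 0.9996.
P1 (28.4693°, 30.0311°) → (209293.221, 3152783.298) m.
P2 (28.8662°, 30.3847°) → (244894.973, 3195973.885) m.
P3 (28.8870°, 30.1534°) → (222379.001, 3198799.613) m.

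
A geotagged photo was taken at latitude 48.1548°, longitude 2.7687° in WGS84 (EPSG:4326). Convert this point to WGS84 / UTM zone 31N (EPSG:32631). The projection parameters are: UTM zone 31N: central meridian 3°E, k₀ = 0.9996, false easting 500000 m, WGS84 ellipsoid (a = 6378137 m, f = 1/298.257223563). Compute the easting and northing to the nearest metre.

Zone 31 central meridian λ₀ = 6×31 − 183 = 3°; Δλ = -0.2313°.
Transverse Mercator on WGS84 with k₀ = 0.9996 gives E = 482797.745 m, N = 5333531.701 m.

E 482798 m, N 5333532 m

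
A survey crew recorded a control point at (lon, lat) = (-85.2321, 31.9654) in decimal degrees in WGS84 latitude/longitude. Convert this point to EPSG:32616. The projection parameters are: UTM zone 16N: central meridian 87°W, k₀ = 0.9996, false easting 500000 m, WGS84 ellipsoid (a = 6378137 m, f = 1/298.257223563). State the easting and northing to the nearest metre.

E 667062 m, N 3537965 m

Zone 16 central meridian λ₀ = 6×16 − 183 = -87°; Δλ = +1.7679°.
Transverse Mercator on WGS84 with k₀ = 0.9996 gives E = 667062.022 m, N = 3537965.318 m.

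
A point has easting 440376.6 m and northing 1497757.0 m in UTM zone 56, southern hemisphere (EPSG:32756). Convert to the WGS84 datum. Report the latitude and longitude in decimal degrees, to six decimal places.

lat -76.590500°, lon 150.696300°

Zone 56S: λ₀ = 153°, k₀ = 0.9996, false easting 500000 m, false northing 10000000 m.
Meridian distance M = (N − FN)/k₀ = -8505645.3 m.
Inverse transverse Mercator on WGS84 gives φ = -76.59049979°, λ = 150.69630019°.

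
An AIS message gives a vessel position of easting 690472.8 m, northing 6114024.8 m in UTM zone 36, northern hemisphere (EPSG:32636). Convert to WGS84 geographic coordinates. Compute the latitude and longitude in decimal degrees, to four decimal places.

lat 55.1362°, lon 35.9882°

Zone 36N: λ₀ = 33°, k₀ = 0.9996, false easting 500000 m.
Meridian distance M = (N − FN)/k₀ = 6116471.4 m.
Inverse transverse Mercator on WGS84 gives φ = 55.13620024°, λ = 35.98819968°.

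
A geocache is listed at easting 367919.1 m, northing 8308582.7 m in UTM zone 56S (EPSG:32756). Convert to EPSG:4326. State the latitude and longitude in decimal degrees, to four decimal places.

Zone 56S: λ₀ = 153°, k₀ = 0.9996, false easting 500000 m, false northing 10000000 m.
Meridian distance M = (N − FN)/k₀ = -1692094.1 m.
Inverse transverse Mercator on WGS84 gives φ = -15.29579987°, λ = 151.76980018°.

lat -15.2958°, lon 151.7698°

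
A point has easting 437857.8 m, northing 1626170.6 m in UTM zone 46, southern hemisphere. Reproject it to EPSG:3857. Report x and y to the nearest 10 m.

x 10106150 m, y -13124120 m

Unproject from UTM 46S (λ₀ = 93°) → φ = -75.43969964°, λ = 90.78509849°.
Web Mercator (R = 6378137 m): x = 10106150.936 m, y = -13124123.320 m.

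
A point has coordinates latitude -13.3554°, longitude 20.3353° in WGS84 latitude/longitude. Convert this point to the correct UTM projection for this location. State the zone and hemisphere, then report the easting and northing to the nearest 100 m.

Longitude 20.3353° lies in the 6° band [18°, 24°), giving zone 34; latitude is south of the equator, so 34S.
Zone 34 central meridian λ₀ = 6×34 − 183 = 21°; Δλ = -0.6647°.
Transverse Mercator on WGS84 with k₀ = 0.9996 gives E = 428021.521 m, N = 8523464.943 m.

Zone 34S: E 428000 m, N 8523500 m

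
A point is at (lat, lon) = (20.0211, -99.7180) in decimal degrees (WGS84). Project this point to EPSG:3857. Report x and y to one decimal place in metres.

x -11100557.0 m, y 2275530.7 m

Web Mercator is spherical with R = a = 6378137 m.
x = R·λ = 6378137 × -1.740407424 = -11100556.983 m.
y = R·ln tan(π/4 + φ/2) = 6378137 × 0.356770430 = 2275530.679 m.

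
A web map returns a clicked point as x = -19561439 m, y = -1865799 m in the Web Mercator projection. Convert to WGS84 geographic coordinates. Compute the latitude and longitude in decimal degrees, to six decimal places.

lat -16.526700°, lon -175.723396°

R = 6378137 m. λ = x/R = -175.72339633°.
φ = 2·arctan(exp(y/R)) − 90° = 2·arctan(0.74637) − 90° = -16.52670025°.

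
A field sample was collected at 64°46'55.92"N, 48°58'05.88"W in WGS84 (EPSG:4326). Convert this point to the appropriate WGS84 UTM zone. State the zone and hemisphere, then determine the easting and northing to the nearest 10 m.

Zone 22N: E 596570 m, N 7185730 m

Longitude -48.9683° lies in the 6° band [-54°, -48°), giving zone 22; latitude is north of the equator, so 22N.
Zone 22 central meridian λ₀ = 6×22 − 183 = -51°; Δλ = +2.0317°.
Transverse Mercator on WGS84 with k₀ = 0.9996 gives E = 596574.679 m, N = 7185730.858 m.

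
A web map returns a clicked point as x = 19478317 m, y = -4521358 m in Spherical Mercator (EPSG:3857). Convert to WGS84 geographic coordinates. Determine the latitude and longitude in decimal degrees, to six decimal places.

R = 6378137 m. λ = x/R = 174.97669870°.
φ = 2·arctan(exp(y/R)) − 90° = 2·arctan(0.49219) − 90° = -37.58779775°.

lat -37.587798°, lon 174.976699°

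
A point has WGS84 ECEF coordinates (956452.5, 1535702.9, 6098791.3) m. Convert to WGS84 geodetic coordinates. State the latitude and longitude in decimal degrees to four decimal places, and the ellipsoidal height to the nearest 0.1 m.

λ = atan2(Y, X) = 58.08489980°; p = √(X²+Y²) = 1809194.5 m.
Bowring's method on WGS84 (a = 6378137 m, b = 6356752.314 m) gives φ = 73.58169986°, h = 3006.993 m.

lat 73.5817°, lon 58.0849°, h 3007.0 m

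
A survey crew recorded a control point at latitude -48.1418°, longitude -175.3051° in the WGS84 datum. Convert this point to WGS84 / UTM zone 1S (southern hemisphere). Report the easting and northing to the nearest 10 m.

Zone 1 central meridian λ₀ = 6×1 − 183 = -177°; Δλ = +1.6949°.
Transverse Mercator on WGS84 with k₀ = 0.9996 gives E = 626083.069 m, N = 4666549.955 m.

E 626080 m, N 4666550 m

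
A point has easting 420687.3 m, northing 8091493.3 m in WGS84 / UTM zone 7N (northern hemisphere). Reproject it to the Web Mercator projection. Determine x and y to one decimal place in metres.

x -15965207.7 m, y 12087442.5 m

Unproject from UTM 7N (λ₀ = -141°) → φ = 72.90509971°, λ = -143.41790124°.
Web Mercator (R = 6378137 m): x = -15965207.737 m, y = 12087442.477 m.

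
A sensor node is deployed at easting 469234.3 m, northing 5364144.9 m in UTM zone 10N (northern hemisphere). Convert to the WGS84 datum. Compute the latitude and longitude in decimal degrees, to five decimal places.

Zone 10N: λ₀ = -123°, k₀ = 0.9996, false easting 500000 m.
Meridian distance M = (N − FN)/k₀ = 5366291.4 m.
Inverse transverse Mercator on WGS84 gives φ = 48.42969975°, λ = -123.41589960°.

lat 48.42970°, lon -123.41590°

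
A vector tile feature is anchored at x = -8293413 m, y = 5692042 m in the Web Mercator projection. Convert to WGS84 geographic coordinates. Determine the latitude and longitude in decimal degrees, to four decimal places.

R = 6378137 m. λ = x/R = -74.50099655°.
φ = 2·arctan(exp(y/R)) − 90° = 2·arctan(2.44105) − 90° = 45.44619867°.

lat 45.4462°, lon -74.5010°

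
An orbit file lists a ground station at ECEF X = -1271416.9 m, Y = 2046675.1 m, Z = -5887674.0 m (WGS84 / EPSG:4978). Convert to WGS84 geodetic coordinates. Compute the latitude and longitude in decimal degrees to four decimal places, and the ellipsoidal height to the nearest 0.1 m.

λ = atan2(Y, X) = 121.84900122°; p = √(X²+Y²) = 2409435.6 m.
Bowring's method on WGS84 (a = 6378137 m, b = 6356752.314 m) gives φ = -67.87850022°, h = 1803.541 m.

lat -67.8785°, lon 121.8490°, h 1803.5 m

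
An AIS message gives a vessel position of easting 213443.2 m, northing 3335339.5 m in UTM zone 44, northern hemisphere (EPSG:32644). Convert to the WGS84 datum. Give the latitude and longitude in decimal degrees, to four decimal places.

lat 30.1157°, lon 78.0261°

Zone 44N: λ₀ = 81°, k₀ = 0.9996, false easting 500000 m.
Meridian distance M = (N − FN)/k₀ = 3336674.2 m.
Inverse transverse Mercator on WGS84 gives φ = 30.11570035°, λ = 78.02610012°.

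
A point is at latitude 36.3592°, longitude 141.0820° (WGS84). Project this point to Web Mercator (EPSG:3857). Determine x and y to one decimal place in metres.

x 15705176.4 m, y 4350160.0 m

Web Mercator is spherical with R = a = 6378137 m.
x = R·λ = 6378137 × 2.462345415 = 15705176.400 m.
y = R·ln tan(π/4 + φ/2) = 6378137 × 0.682042416 = 4350159.969 m.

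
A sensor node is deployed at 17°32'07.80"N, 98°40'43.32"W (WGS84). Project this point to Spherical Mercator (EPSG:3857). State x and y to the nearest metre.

x -10984863 m, y 1983251 m

Web Mercator is spherical with R = a = 6378137 m.
x = R·λ = 6378137 × -1.722268217 = -10984862.636 m.
y = R·ln tan(π/4 + φ/2) = 6378137 × 0.310945112 = 1983250.526 m.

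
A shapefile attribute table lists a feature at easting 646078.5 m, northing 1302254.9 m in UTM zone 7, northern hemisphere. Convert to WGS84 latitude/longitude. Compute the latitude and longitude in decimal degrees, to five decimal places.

Zone 7N: λ₀ = -141°, k₀ = 0.9996, false easting 500000 m.
Meridian distance M = (N − FN)/k₀ = 1302776.0 m.
Inverse transverse Mercator on WGS84 gives φ = 11.77710031°, λ = -139.65929999°.

lat 11.77710°, lon -139.65930°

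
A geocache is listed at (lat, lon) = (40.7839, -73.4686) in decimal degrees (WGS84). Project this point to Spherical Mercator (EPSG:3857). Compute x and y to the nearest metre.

Web Mercator is spherical with R = a = 6378137 m.
x = R·λ = 6378137 × -1.282268967 = -8178487.141 m.
y = R·ln tan(π/4 + φ/2) = 6378137 × 0.780873636 = 4980519.027 m.

x -8178487 m, y 4980519 m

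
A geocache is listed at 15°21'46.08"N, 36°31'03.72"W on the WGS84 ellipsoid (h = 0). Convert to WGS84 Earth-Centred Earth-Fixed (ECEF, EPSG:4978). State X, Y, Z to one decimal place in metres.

WGS84: a = 6378137 m, e² = 0.006694380; N(φ) = a/√(1−e²sin²φ) = 6379635.960 m.
X = (N+h)·cosφ·cosλ = 4943936.613 m; Y = (N+h)·cosφ·sinλ = -3660684.748 m; Z = (N(1−e²)+h)·sinφ = 1678843.103 m.

X 4943936.6 m, Y -3660684.7 m, Z 1678843.1 m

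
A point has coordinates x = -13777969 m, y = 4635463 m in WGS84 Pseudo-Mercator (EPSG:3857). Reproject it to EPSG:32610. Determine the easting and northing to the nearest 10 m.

E 432800 m, N 4249990 m

Web Mercator inverse (R = 6378137 m) → φ = 38.39560317°, λ = -123.76960137°.
UTM 10N forward: E = 432795.181 m, N = 4249989.833 m.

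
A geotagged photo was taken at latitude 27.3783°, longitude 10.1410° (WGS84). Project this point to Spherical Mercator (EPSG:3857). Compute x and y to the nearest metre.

x 1128891 m, y 3170815 m

Web Mercator is spherical with R = a = 6378137 m.
x = R·λ = 6378137 × 0.176993839 = 1128890.956 m.
y = R·ln tan(π/4 + φ/2) = 6378137 × 0.497138171 = 3170815.360 m.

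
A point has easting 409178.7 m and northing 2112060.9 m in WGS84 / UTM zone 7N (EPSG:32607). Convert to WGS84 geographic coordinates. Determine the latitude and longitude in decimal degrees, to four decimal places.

Zone 7N: λ₀ = -141°, k₀ = 0.9996, false easting 500000 m.
Meridian distance M = (N − FN)/k₀ = 2112906.1 m.
Inverse transverse Mercator on WGS84 gives φ = 19.09950011°, λ = -141.86339974°.

lat 19.0995°, lon -141.8634°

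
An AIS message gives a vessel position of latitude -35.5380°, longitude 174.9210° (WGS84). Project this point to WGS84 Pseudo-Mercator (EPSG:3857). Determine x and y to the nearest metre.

x 19472117 m, y -4237236 m

Web Mercator is spherical with R = a = 6378137 m.
x = R·λ = 6378137 × 3.052947381 = 19472116.649 m.
y = R·ln tan(π/4 + φ/2) = 6378137 × -0.664337515 = -4237235.688 m.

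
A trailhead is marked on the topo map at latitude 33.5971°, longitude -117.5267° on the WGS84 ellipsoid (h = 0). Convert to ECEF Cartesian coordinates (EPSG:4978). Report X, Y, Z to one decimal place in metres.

X -2457831.5 m, Y -4716083.2 m, Z 3509310.0 m

WGS84: a = 6378137 m, e² = 0.006694380; N(φ) = a/√(1−e²sin²φ) = 6384683.985 m.
X = (N+h)·cosφ·cosλ = -2457831.463 m; Y = (N+h)·cosφ·sinλ = -4716083.196 m; Z = (N(1−e²)+h)·sinφ = 3509310.009 m.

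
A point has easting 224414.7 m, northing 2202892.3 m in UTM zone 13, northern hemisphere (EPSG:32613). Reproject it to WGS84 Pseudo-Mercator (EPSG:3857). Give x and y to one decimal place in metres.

x -11981561.7 m, y 2261531.6 m

Unproject from UTM 13N (λ₀ = -105°) → φ = 19.90289964°, λ = -107.63219999°.
Web Mercator (R = 6378137 m): x = -11981561.695 m, y = 2261531.597 m.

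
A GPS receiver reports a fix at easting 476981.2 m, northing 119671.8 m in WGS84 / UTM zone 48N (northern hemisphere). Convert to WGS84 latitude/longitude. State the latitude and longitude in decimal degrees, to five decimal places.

lat 1.08270°, lon 104.79310°

Zone 48N: λ₀ = 105°, k₀ = 0.9996, false easting 500000 m.
Meridian distance M = (N − FN)/k₀ = 119719.7 m.
Inverse transverse Mercator on WGS84 gives φ = 1.08269992°, λ = 104.79309962°.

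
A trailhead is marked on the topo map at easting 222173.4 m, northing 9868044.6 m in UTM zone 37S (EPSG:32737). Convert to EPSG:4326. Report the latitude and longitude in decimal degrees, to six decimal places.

Zone 37S: λ₀ = 39°, k₀ = 0.9996, false easting 500000 m, false northing 10000000 m.
Meridian distance M = (N − FN)/k₀ = -132008.2 m.
Inverse transverse Mercator on WGS84 gives φ = -1.19269976°, λ = 36.50350002°.

lat -1.192700°, lon 36.503500°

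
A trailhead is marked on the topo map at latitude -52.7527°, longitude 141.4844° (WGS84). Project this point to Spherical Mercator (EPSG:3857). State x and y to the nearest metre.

Web Mercator is spherical with R = a = 6378137 m.
x = R·λ = 6378137 × 2.469368620 = 15749971.363 m.
y = R·ln tan(π/4 + φ/2) = 6378137 × -1.087681949 = -6937384.480 m.

x 15749971 m, y -6937384 m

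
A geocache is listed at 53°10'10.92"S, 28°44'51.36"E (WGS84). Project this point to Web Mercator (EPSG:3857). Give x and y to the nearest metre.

x 3200168 m, y -7014450 m

Web Mercator is spherical with R = a = 6378137 m.
x = R·λ = 6378137 × 0.501740272 = 3200168.194 m.
y = R·ln tan(π/4 + φ/2) = 6378137 × -1.099764669 = -7014449.724 m.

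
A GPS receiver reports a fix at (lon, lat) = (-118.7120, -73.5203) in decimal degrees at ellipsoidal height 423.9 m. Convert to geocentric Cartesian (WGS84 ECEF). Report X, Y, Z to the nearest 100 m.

WGS84: a = 6378137 m, e² = 0.006694380; N(φ) = a/√(1−e²sin²φ) = 6397858.954 m.
X = (N+h)·cosφ·cosλ = -871956.752 m; Y = (N+h)·cosφ·sinλ = -1591870.001 m; Z = (N(1−e²)+h)·sinφ = -6094373.058 m.

X -872000 m, Y -1591900 m, Z -6094400 m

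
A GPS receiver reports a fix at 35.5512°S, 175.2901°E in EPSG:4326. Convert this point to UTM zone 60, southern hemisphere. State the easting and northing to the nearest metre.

E 345015 m, N 6064483 m

Zone 60 central meridian λ₀ = 6×60 − 183 = 177°; Δλ = -1.7099°.
Transverse Mercator on WGS84 with k₀ = 0.9996 gives E = 345014.821 m, N = 6064483.290 m.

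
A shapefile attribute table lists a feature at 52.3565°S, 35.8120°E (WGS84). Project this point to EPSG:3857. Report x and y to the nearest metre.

Web Mercator is spherical with R = a = 6378137 m.
x = R·λ = 6378137 × 0.625037312 = 3986573.604 m.
y = R·ln tan(π/4 + φ/2) = 6378137 × -1.076308598 = -6864843.694 m.

x 3986574 m, y -6864844 m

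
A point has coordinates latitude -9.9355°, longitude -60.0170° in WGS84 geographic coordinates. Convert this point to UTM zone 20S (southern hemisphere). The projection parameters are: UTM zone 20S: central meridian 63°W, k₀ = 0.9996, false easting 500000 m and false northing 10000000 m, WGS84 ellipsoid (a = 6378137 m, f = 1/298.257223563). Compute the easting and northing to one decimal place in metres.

Zone 20 central meridian λ₀ = 6×20 − 183 = -63°; Δλ = +2.9830°.
Transverse Mercator on WGS84 with k₀ = 0.9996 gives E = 827127.616 m, N = 8900248.565 m.

E 827127.6 m, N 8900248.6 m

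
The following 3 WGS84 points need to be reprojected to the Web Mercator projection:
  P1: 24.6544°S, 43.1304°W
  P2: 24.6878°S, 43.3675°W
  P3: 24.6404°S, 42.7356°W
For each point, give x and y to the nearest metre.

P1: x -4801254 m, y -2833355 m; P2: x -4827648 m, y -2837446 m; P3: x -4757305 m, y -2831640 m

Web Mercator: x = R·λ, y = R·ln tan(π/4+φ/2), R = 6378137 m.
P1 (-24.6544°, -43.1304°) → (-4801254.166, -2833354.782) m.
P2 (-24.6878°, -43.3675°) → (-4827648.017, -2837446.334) m.
P3 (-24.6404°, -42.7356°) → (-4757305.231, -2831640.085) m.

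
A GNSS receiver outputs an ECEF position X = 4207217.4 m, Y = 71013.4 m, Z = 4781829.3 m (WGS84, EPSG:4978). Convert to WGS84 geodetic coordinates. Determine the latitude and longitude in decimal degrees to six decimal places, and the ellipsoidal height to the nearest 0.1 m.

λ = atan2(Y, X) = 0.96700061°; p = √(X²+Y²) = 4207816.7 m.
Bowring's method on WGS84 (a = 6378137 m, b = 6356752.314 m) gives φ = 48.84420032°, h = 3526.698 m.

lat 48.844200°, lon 0.967001°, h 3526.7 m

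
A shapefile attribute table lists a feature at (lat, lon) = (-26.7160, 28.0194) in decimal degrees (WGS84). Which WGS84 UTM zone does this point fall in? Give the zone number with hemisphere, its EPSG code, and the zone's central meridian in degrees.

Zone 35S (EPSG:32735), central meridian 27°

UTM zone = ⌊(λ + 180)/6⌋ + 1; 28.0194° ∈ [24°, 30°) → zone 35.
Hemisphere: S (φ < 0).
Central meridian λ₀ = 6×35 − 183 = 27°.
EPSG code: 32735.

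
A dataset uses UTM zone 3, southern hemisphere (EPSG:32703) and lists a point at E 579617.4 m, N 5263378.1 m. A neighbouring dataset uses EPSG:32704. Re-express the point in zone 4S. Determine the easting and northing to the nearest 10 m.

E 88770 m, N 5251570 m

UTM 3S → geographic: φ = -42.77800043°, λ = -164.02669990°.
UTM 4S (λ₀ = -159°) forward: E = 88768.697 m, N = 5251569.471 m.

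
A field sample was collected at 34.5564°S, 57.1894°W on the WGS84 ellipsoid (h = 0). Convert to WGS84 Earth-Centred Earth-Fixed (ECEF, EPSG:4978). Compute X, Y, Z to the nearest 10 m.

X 2849390 m, Y -4419590 m, Z -3597450 m

WGS84: a = 6378137 m, e² = 0.006694380; N(φ) = a/√(1−e²sin²φ) = 6385016.791 m.
X = (N+h)·cosφ·cosλ = 2849388.710 m; Y = (N+h)·cosφ·sinλ = -4419589.914 m; Z = (N(1−e²)+h)·sinφ = -3597446.393 m.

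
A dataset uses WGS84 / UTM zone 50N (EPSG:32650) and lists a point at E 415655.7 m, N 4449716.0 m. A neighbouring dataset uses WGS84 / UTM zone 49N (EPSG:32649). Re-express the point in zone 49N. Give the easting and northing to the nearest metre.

E 926457 m, N 4461293 m

UTM 50N → geographic: φ = 40.19359991°, λ = 116.00909978°.
UTM 49N (λ₀ = 111°) forward: E = 926456.698 m, N = 4461292.769 m.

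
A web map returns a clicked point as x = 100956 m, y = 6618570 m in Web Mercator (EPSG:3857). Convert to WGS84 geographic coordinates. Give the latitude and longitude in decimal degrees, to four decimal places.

R = 6378137 m. λ = x/R = 0.90690318°.
φ = 2·arctan(exp(y/R)) − 90° = 2·arctan(2.82271) − 90° = 50.98459947°.

lat 50.9846°, lon 0.9069°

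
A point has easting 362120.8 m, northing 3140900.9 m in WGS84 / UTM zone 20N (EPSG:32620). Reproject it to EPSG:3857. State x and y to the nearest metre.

Unproject from UTM 20N (λ₀ = -63°) → φ = 28.38720041°, λ = -64.40730012°.
Web Mercator (R = 6378137 m): x = -7169787.852 m, y = 3297879.193 m.

x -7169788 m, y 3297879 m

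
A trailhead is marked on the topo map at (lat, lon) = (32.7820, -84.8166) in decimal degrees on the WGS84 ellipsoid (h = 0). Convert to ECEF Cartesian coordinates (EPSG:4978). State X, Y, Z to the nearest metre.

WGS84: a = 6378137 m, e² = 0.006694380; N(φ) = a/√(1−e²sin²φ) = 6384404.889 m.
X = (N+h)·cosφ·cosλ = 484931.033 m; Y = (N+h)·cosφ·sinλ = -5345653.586 m; Z = (N(1−e²)+h)·sinφ = 3433657.312 m.

X 484931 m, Y -5345654 m, Z 3433657 m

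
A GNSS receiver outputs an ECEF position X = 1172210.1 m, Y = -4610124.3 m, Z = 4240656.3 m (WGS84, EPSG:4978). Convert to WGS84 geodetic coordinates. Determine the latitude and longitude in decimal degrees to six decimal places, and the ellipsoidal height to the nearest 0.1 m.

lat 41.907800°, lon -75.733800°, h 3995.1 m

λ = atan2(Y, X) = -75.73379970°; p = √(X²+Y²) = 4756818.5 m.
Bowring's method on WGS84 (a = 6378137 m, b = 6356752.314 m) gives φ = 41.90779991°, h = 3995.058 m.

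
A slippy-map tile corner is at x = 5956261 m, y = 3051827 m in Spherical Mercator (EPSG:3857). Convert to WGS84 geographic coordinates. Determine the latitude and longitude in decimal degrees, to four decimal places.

R = 6378137 m. λ = x/R = 53.50600293°.
φ = 2·arctan(exp(y/R)) − 90° = 2·arctan(1.61362) − 90° = 26.42509697°.

lat 26.4251°, lon 53.5060°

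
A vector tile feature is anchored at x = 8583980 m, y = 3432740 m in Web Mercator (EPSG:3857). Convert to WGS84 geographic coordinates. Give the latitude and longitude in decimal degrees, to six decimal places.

R = 6378137 m. λ = x/R = 77.11120433°.
φ = 2·arctan(exp(y/R)) − 90° = 2·arctan(1.71293) − 90° = 29.44760178°.

lat 29.447602°, lon 77.111204°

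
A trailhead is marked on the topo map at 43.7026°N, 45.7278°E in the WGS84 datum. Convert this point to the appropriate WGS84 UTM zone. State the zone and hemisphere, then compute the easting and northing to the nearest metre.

Zone 38N: E 558641 m, N 4839099 m

Longitude 45.7278° lies in the 6° band [42°, 48°), giving zone 38; latitude is north of the equator, so 38N.
Zone 38 central meridian λ₀ = 6×38 − 183 = 45°; Δλ = +0.7278°.
Transverse Mercator on WGS84 with k₀ = 0.9996 gives E = 558641.467 m, N = 4839099.477 m.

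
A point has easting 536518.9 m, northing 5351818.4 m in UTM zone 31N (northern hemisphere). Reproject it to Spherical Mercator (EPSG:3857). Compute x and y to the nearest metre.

x 388794 m, y 6160006 m

Unproject from UTM 31N (λ₀ = 3°) → φ = 48.31849992°, λ = 3.49259938°.
Web Mercator (R = 6378137 m): x = 388794.385 m, y = 6160006.389 m.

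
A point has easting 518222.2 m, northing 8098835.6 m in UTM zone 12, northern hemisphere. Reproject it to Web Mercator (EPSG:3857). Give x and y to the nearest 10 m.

x -12294360 m, y 12117580 m

Unproject from UTM 12N (λ₀ = -111°) → φ = 72.98450032°, λ = -110.44210003°.
Web Mercator (R = 6378137 m): x = -12294358.338 m, y = 12117579.078 m.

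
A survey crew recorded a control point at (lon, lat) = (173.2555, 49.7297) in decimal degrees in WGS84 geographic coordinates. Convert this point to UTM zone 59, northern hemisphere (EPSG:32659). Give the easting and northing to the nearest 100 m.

E 662500 m, N 5511000 m

Zone 59 central meridian λ₀ = 6×59 − 183 = 171°; Δλ = +2.2555°.
Transverse Mercator on WGS84 with k₀ = 0.9996 gives E = 662542.694 m, N = 5511019.891 m.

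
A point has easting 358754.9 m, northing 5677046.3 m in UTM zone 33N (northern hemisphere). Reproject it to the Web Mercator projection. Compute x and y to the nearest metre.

Unproject from UTM 33N (λ₀ = 15°) → φ = 51.22729980°, λ = 12.97710012°.
Web Mercator (R = 6378137 m): x = 1444604.178 m, y = 6661599.340 m.

x 1444604 m, y 6661599 m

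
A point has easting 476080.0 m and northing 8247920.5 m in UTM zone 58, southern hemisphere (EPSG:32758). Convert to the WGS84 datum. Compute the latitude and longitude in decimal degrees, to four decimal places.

Zone 58S: λ₀ = 165°, k₀ = 0.9996, false easting 500000 m, false northing 10000000 m.
Meridian distance M = (N − FN)/k₀ = -1752780.6 m.
Inverse transverse Mercator on WGS84 gives φ = -15.84749973°, λ = 164.77660013°.

lat -15.8475°, lon 164.7766°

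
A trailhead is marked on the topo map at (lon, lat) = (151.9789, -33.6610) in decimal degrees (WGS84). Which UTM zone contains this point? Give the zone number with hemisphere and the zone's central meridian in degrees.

Zone 56S, central meridian 153°

UTM zone = ⌊(λ + 180)/6⌋ + 1; 151.9789° ∈ [150°, 156°) → zone 56.
Hemisphere: S (φ < 0).
Central meridian λ₀ = 6×56 − 183 = 153°.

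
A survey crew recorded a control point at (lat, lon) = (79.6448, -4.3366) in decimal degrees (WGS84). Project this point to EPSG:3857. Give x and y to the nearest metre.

x -482748 m, y 15314915 m

Web Mercator is spherical with R = a = 6378137 m.
x = R·λ = 6378137 × -0.075687948 = -482748.104 m.
y = R·ln tan(π/4 + φ/2) = 6378137 × 2.401158123 = 15314915.470 m.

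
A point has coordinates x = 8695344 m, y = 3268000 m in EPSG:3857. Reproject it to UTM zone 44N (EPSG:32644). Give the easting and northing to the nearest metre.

Web Mercator inverse (R = 6378137 m) → φ = 28.15080351°, λ = 78.11160416°.
UTM 44N forward: E = 216334.845 m, N = 3117283.035 m.

E 216335 m, N 3117283 m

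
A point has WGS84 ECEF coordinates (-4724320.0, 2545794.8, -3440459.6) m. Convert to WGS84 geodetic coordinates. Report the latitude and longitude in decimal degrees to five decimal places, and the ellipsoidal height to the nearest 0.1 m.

lat -32.83850°, lon 151.68110°, h 2832.4 m

λ = atan2(Y, X) = 151.68110001°; p = √(X²+Y²) = 5366588.4 m.
Bowring's method on WGS84 (a = 6378137 m, b = 6356752.314 m) gives φ = -32.83850022°, h = 2832.446 m.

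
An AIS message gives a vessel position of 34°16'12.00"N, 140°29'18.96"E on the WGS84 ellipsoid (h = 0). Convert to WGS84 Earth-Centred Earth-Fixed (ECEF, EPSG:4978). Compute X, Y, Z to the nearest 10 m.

WGS84: a = 6378137 m, e² = 0.006694380; N(φ) = a/√(1−e²sin²φ) = 6384916.961 m.
X = (N+h)·cosφ·cosλ = -4070772.393 m; Y = (N+h)·cosφ·sinλ = 3357046.363 m; Z = (N(1−e²)+h)·sinφ = 3571236.440 m.

X -4070770 m, Y 3357050 m, Z 3571240 m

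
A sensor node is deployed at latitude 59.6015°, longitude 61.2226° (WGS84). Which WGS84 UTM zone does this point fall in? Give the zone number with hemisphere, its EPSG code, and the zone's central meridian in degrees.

Zone 41N (EPSG:32641), central meridian 63°

UTM zone = ⌊(λ + 180)/6⌋ + 1; 61.2226° ∈ [60°, 66°) → zone 41.
Hemisphere: N (φ ≥ 0).
Central meridian λ₀ = 6×41 − 183 = 63°.
EPSG code: 32641.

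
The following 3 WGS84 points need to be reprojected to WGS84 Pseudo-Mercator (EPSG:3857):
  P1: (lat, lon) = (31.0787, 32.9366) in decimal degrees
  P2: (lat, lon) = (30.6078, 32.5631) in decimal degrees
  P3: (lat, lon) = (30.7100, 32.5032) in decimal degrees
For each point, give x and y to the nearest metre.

P1: x 3666486 m, y 3642974 m; P2: x 3624908 m, y 3581919 m; P3: x 3618240 m, y 3595144 m

Web Mercator: x = R·λ, y = R·ln tan(π/4+φ/2), R = 6378137 m.
P1 (31.0787°, 32.9366°) → (3666485.540, 3642974.060) m.
P2 (30.6078°, 32.5631°) → (3624907.711, 3581918.573) m.
P3 (30.7100°, 32.5032°) → (3618239.673, 3595144.116) m.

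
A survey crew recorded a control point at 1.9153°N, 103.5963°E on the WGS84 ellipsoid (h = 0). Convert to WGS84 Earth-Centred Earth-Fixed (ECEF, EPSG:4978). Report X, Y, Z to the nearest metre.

X -1498536 m, Y 6195957 m, Z 211744 m

WGS84: a = 6378137 m, e² = 0.006694380; N(φ) = a/√(1−e²sin²φ) = 6378160.848 m.
X = (N+h)·cosφ·cosλ = -1498536.221 m; Y = (N+h)·cosφ·sinλ = 6195956.987 m; Z = (N(1−e²)+h)·sinφ = 211744.262 m.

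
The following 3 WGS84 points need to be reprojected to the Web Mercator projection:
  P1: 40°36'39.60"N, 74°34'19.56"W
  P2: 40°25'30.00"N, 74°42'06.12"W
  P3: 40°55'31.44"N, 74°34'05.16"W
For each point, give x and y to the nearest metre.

Web Mercator: x = R·λ, y = R·ln tan(π/4+φ/2), R = 6378137 m.
P1 (40.6110°, -74.5721°) → (-8301328.199, 4955132.469) m.
P2 (40.4250°, -74.7017°) → (-8315755.205, 4927895.694) m.
P3 (40.9254°, -74.5681°) → (-8300882.921, 5001344.400) m.

P1: x -8301328 m, y 4955132 m; P2: x -8315755 m, y 4927896 m; P3: x -8300883 m, y 5001344 m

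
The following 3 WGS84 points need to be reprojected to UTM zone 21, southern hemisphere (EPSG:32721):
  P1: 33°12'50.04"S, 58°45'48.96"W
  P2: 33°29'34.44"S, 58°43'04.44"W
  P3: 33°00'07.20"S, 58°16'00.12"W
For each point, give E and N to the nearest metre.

UTM zone 21S: λ₀ = -57°, k₀ = 0.9996.
P1 (-33.2139°, -58.7636°) → (335640.054, 6323613.807) m.
P2 (-33.4929°, -58.7179°) → (340409.765, 6292747.449) m.
P3 (-33.0020°, -58.2667°) → (381668.882, 6347778.819) m.

P1: E 335640 m, N 6323614 m; P2: E 340410 m, N 6292747 m; P3: E 381669 m, N 6347779 m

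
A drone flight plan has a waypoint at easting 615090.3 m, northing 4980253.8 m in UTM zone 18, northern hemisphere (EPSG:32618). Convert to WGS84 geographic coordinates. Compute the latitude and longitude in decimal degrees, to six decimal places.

Zone 18N: λ₀ = -75°, k₀ = 0.9996, false easting 500000 m.
Meridian distance M = (N − FN)/k₀ = 4982246.7 m.
Inverse transverse Mercator on WGS84 gives φ = 44.96639977°, λ = -73.54059981°.

lat 44.966400°, lon -73.540600°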